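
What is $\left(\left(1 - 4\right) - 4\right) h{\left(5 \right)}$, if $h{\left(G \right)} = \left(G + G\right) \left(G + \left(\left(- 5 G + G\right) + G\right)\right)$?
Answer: $700$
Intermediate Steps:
$h{\left(G \right)} = - 4 G^{2}$ ($h{\left(G \right)} = 2 G \left(G + \left(- 4 G + G\right)\right) = 2 G \left(G - 3 G\right) = 2 G \left(- 2 G\right) = - 4 G^{2}$)
$\left(\left(1 - 4\right) - 4\right) h{\left(5 \right)} = \left(\left(1 - 4\right) - 4\right) \left(- 4 \cdot 5^{2}\right) = \left(\left(1 - 4\right) - 4\right) \left(\left(-4\right) 25\right) = \left(-3 - 4\right) \left(-100\right) = \left(-7\right) \left(-100\right) = 700$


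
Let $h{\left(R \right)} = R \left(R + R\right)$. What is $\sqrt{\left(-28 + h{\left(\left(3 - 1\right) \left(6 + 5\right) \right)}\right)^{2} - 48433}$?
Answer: $\sqrt{835167} \approx 913.88$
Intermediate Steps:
$h{\left(R \right)} = 2 R^{2}$ ($h{\left(R \right)} = R 2 R = 2 R^{2}$)
$\sqrt{\left(-28 + h{\left(\left(3 - 1\right) \left(6 + 5\right) \right)}\right)^{2} - 48433} = \sqrt{\left(-28 + 2 \left(\left(3 - 1\right) \left(6 + 5\right)\right)^{2}\right)^{2} - 48433} = \sqrt{\left(-28 + 2 \left(2 \cdot 11\right)^{2}\right)^{2} - 48433} = \sqrt{\left(-28 + 2 \cdot 22^{2}\right)^{2} - 48433} = \sqrt{\left(-28 + 2 \cdot 484\right)^{2} - 48433} = \sqrt{\left(-28 + 968\right)^{2} - 48433} = \sqrt{940^{2} - 48433} = \sqrt{883600 - 48433} = \sqrt{835167}$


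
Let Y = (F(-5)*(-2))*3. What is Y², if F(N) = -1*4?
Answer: 576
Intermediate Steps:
F(N) = -4
Y = 24 (Y = -4*(-2)*3 = 8*3 = 24)
Y² = 24² = 576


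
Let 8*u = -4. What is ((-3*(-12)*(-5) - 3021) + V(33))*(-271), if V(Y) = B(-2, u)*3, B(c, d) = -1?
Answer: 868284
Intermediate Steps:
u = -½ (u = (⅛)*(-4) = -½ ≈ -0.50000)
V(Y) = -3 (V(Y) = -1*3 = -3)
((-3*(-12)*(-5) - 3021) + V(33))*(-271) = ((-3*(-12)*(-5) - 3021) - 3)*(-271) = ((36*(-5) - 3021) - 3)*(-271) = ((-180 - 3021) - 3)*(-271) = (-3201 - 3)*(-271) = -3204*(-271) = 868284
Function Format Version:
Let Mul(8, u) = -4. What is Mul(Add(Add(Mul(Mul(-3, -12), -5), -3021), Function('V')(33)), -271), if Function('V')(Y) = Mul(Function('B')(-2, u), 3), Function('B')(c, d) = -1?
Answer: 868284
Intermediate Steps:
u = Rational(-1, 2) (u = Mul(Rational(1, 8), -4) = Rational(-1, 2) ≈ -0.50000)
Function('V')(Y) = -3 (Function('V')(Y) = Mul(-1, 3) = -3)
Mul(Add(Add(Mul(Mul(-3, -12), -5), -3021), Function('V')(33)), -271) = Mul(Add(Add(Mul(Mul(-3, -12), -5), -3021), -3), -271) = Mul(Add(Add(Mul(36, -5), -3021), -3), -271) = Mul(Add(Add(-180, -3021), -3), -271) = Mul(Add(-3201, -3), -271) = Mul(-3204, -271) = 868284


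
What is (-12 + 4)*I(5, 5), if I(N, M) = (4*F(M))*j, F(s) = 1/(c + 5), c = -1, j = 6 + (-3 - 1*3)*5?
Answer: 192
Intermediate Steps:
j = -24 (j = 6 + (-3 - 3)*5 = 6 - 6*5 = 6 - 30 = -24)
F(s) = 1/4 (F(s) = 1/(-1 + 5) = 1/4)
I(N, M) = -24 (I(N, M) = (4*(1/4))*(-24) = 1*(-24) = -24)
(-12 + 4)*I(5, 5) = (-12 + 4)*(-24) = -8*(-24) = 192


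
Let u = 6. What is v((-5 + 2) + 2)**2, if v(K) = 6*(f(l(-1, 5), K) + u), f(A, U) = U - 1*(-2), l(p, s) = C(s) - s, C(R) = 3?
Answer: 1764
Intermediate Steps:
l(p, s) = 3 - s
f(A, U) = 2 + U (f(A, U) = U + 2 = 2 + U)
v(K) = 48 + 6*K (v(K) = 6*((2 + K) + 6) = 6*(8 + K) = 48 + 6*K)
v((-5 + 2) + 2)**2 = (48 + 6*((-5 + 2) + 2))**2 = (48 + 6*(-3 + 2))**2 = (48 + 6*(-1))**2 = (48 - 6)**2 = 42**2 = 1764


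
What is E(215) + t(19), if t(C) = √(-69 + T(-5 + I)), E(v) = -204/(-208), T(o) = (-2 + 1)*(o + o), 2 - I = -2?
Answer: 51/52 + I*√67 ≈ 0.98077 + 8.1853*I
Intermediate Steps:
I = 4 (I = 2 - 1*(-2) = 2 + 2 = 4)
T(o) = -2*o
E(v) = 51/52 (E(v) = -204*(-1/208) = 51/52)
t(C) = I*√67 (t(C) = √(-69 - 2*(-5 + 4)) = √(-69 - 2*(-1)) = √(-69 + 2) = √(-67) = I*√67)
E(215) + t(19) = 51/52 + I*√67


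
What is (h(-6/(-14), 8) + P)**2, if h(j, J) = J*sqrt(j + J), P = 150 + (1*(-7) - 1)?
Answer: 144924/7 + 2272*sqrt(413)/7 ≈ 27300.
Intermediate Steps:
P = 142 (P = 150 + (-7 - 1) = 150 - 8 = 142)
h(j, J) = J*sqrt(J + j)
(h(-6/(-14), 8) + P)**2 = (8*sqrt(8 - 6/(-14)) + 142)**2 = (8*sqrt(8 - 6*(-1/14)) + 142)**2 = (8*sqrt(8 + 3/7) + 142)**2 = (8*sqrt(59/7) + 142)**2 = (8*(sqrt(413)/7) + 142)**2 = (8*sqrt(413)/7 + 142)**2 = (142 + 8*sqrt(413)/7)**2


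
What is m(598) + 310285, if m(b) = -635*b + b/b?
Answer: -69444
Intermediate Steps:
m(b) = 1 - 635*b (m(b) = -635*b + 1 = 1 - 635*b)
m(598) + 310285 = (1 - 635*598) + 310285 = (1 - 379730) + 310285 = -379729 + 310285 = -69444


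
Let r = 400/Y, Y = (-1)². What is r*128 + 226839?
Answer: 278039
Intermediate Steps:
Y = 1
r = 400 (r = 400/1 = 400*1 = 400)
r*128 + 226839 = 400*128 + 226839 = 51200 + 226839 = 278039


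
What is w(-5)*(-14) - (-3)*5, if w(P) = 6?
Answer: -69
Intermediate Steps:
w(-5)*(-14) - (-3)*5 = 6*(-14) - (-3)*5 = -84 - 3*(-5) = -84 + 15 = -69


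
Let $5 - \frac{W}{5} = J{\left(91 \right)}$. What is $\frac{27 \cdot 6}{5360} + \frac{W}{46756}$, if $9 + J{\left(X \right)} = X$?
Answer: $\frac{688859}{31326520} \approx 0.02199$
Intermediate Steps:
$J{\left(X \right)} = -9 + X$
$W = -385$ ($W = 25 - 5 \left(-9 + 91\right) = 25 - 410 = -385$)
$\frac{27 \cdot 6}{5360} + \frac{W}{46756} = \frac{27 \cdot 6}{5360} - \frac{385}{46756} = 162 \cdot \frac{1}{5360} - \frac{385}{46756} = \frac{81}{2680} - \frac{385}{46756} = \frac{688859}{31326520}$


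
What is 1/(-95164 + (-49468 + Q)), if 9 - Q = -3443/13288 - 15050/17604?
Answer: -5316408/768868951571 ≈ -6.9146e-6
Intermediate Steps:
Q = 53770285/5316408 (Q = 9 - (-3443/13288 - 15050/17604) = 9 - (-3443*1/13288 - 15050*1/17604) = 9 - (-313/1208 - 7525/8802) = 9 - 1*(-5922613/5316408) = 9 + 5922613/5316408 = 53770285/5316408 ≈ 10.114)
1/(-95164 + (-49468 + Q)) = 1/(-95164 + (-49468 + 53770285/5316408)) = 1/(-95164 - 262938300659/5316408) = 1/(-768868951571/5316408) = -5316408/768868951571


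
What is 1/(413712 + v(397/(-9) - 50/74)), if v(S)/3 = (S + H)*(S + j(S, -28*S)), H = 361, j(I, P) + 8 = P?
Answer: 4107/6379234538 ≈ 6.4381e-7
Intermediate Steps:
j(I, P) = -8 + P
v(S) = 3*(-8 - 27*S)*(361 + S) (v(S) = 3*((S + 361)*(S + (-8 - 28*S))) = 3*((361 + S)*(-8 - 27*S)) = 3*((-8 - 27*S)*(361 + S)) = 3*(-8 - 27*S)*(361 + S))
1/(413712 + v(397/(-9) - 50/74)) = 1/(413712 + (-8664 - 29265*(397/(-9) - 50/74) - 81*(397/(-9) - 50/74)²)) = 1/(413712 + (-8664 - 29265*(397*(-⅑) - 50*1/74) - 81*(397*(-⅑) - 50*1/74)²)) = 1/(413712 + (-8664 - 29265*(-397/9 - 25/37) - 81*(-397/9 - 25/37)²)) = 1/(413712 + (-8664 - 29265*(-14914/333) - 81*(-14914/333)²)) = 1/(413712 + (-8664 + 145486070/111 - 81*222427396/110889)) = 1/(413712 + (-8664 + 145486070/111 - 222427396/1369)) = 1/(413712 + 4680119354/4107) = 1/(6379234538/4107) = 4107/6379234538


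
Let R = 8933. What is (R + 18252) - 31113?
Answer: -3928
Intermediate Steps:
(R + 18252) - 31113 = (8933 + 18252) - 31113 = 27185 - 31113 = -3928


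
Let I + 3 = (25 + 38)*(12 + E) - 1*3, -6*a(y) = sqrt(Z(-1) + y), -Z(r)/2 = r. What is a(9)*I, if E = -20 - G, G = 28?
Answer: 379*sqrt(11) ≈ 1257.0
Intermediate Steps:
E = -48 (E = -20 - 1*28 = -20 - 28 = -48)
Z(r) = -2*r
a(y) = -sqrt(2 + y)/6 (a(y) = -sqrt(-2*(-1) + y)/6 = -sqrt(2 + y)/6)
I = -2274 (I = -3 + ((25 + 38)*(12 - 48) - 1*3) = -3 + (63*(-36) - 3) = -3 + (-2268 - 3) = -3 - 2271 = -2274)
a(9)*I = -sqrt(2 + 9)/6*(-2274) = -sqrt(11)/6*(-2274) = 379*sqrt(11)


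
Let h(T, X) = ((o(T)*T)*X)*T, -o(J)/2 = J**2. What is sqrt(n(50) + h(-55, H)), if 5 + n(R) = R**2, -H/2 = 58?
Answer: 3*sqrt(235883055) ≈ 46075.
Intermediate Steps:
H = -116 (H = -2*58 = -116)
o(J) = -2*J**2
h(T, X) = -2*X*T**4 (h(T, X) = (((-2*T**2)*T)*X)*T = ((-2*T**3)*X)*T = (-2*X*T**3)*T = -2*X*T**4)
n(R) = -5 + R**2
sqrt(n(50) + h(-55, H)) = sqrt((-5 + 50**2) - 2*(-116)*(-55)**4) = sqrt((-5 + 2500) - 2*(-116)*9150625) = sqrt(2495 + 2122945000) = sqrt(2122947495) = 3*sqrt(235883055)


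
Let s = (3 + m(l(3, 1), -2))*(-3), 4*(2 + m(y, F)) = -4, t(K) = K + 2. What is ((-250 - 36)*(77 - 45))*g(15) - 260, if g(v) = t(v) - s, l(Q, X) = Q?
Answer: -155844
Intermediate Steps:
t(K) = 2 + K
m(y, F) = -3 (m(y, F) = -2 + (¼)*(-4) = -2 - 1 = -3)
s = 0 (s = (3 - 3)*(-3) = 0*(-3) = 0)
g(v) = 2 + v (g(v) = (2 + v) - 1*0 = (2 + v) + 0 = 2 + v)
((-250 - 36)*(77 - 45))*g(15) - 260 = ((-250 - 36)*(77 - 45))*(2 + 15) - 260 = -286*32*17 - 260 = -9152*17 - 260 = -155584 - 260 = -155844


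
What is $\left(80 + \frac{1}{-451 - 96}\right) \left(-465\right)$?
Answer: $- \frac{20347935}{547} \approx -37199.0$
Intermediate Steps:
$\left(80 + \frac{1}{-451 - 96}\right) \left(-465\right) = \left(80 + \frac{1}{-547}\right) \left(-465\right) = \left(80 - \frac{1}{547}\right) \left(-465\right) = \frac{43759}{547} \left(-465\right) = - \frac{20347935}{547}$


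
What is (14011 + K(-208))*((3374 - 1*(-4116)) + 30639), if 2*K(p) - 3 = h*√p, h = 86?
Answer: 1068565225/2 + 6558188*I*√13 ≈ 5.3428e+8 + 2.3646e+7*I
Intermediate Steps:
K(p) = 3/2 + 43*√p (K(p) = 3/2 + (86*√p)/2 = 3/2 + 43*√p)
(14011 + K(-208))*((3374 - 1*(-4116)) + 30639) = (14011 + (3/2 + 43*√(-208)))*((3374 - 1*(-4116)) + 30639) = (14011 + (3/2 + 43*(4*I*√13)))*((3374 + 4116) + 30639) = (14011 + (3/2 + 172*I*√13))*(7490 + 30639) = (28025/2 + 172*I*√13)*38129 = 1068565225/2 + 6558188*I*√13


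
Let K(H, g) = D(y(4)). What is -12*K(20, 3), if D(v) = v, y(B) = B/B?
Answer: -12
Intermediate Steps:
y(B) = 1
K(H, g) = 1
-12*K(20, 3) = -12*1 = -12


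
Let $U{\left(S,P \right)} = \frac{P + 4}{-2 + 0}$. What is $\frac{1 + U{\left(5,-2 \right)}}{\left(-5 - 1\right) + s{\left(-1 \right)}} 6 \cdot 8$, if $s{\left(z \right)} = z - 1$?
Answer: $0$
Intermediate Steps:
$U{\left(S,P \right)} = -2 - \frac{P}{2}$ ($U{\left(S,P \right)} = \frac{4 + P}{-2} = \left(4 + P\right) \left(- \frac{1}{2}\right) = -2 - \frac{P}{2}$)
$s{\left(z \right)} = -1 + z$ ($s{\left(z \right)} = z - 1 = -1 + z$)
$\frac{1 + U{\left(5,-2 \right)}}{\left(-5 - 1\right) + s{\left(-1 \right)}} 6 \cdot 8 = \frac{1 - 1}{\left(-5 - 1\right) - 2} \cdot 6 \cdot 8 = \frac{1 + \left(-2 + 1\right)}{-6 - 2} \cdot 6 \cdot 8 = \frac{1 - 1}{-8} \cdot 6 \cdot 8 = 0 \left(- \frac{1}{8}\right) 6 \cdot 8 = 0 \cdot 6 \cdot 8 = 0 \cdot 8 = 0$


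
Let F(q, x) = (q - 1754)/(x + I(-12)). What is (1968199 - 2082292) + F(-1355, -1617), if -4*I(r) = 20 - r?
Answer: -185398016/1625 ≈ -1.1409e+5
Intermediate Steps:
I(r) = -5 + r/4 (I(r) = -(20 - r)/4 = -5 + r/4)
F(q, x) = (-1754 + q)/(-8 + x) (F(q, x) = (q - 1754)/(x + (-5 + (¼)*(-12))) = (-1754 + q)/(x + (-5 - 3)) = (-1754 + q)/(x - 8) = (-1754 + q)/(-8 + x))
(1968199 - 2082292) + F(-1355, -1617) = (1968199 - 2082292) + (-1754 - 1355)/(-8 - 1617) = -114093 - 3109/(-1625) = -114093 - 1/1625*(-3109) = -114093 + 3109/1625 = -185398016/1625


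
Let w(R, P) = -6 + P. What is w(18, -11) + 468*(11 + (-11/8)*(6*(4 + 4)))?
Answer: -25757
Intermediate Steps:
w(18, -11) + 468*(11 + (-11/8)*(6*(4 + 4))) = (-6 - 11) + 468*(11 + (-11/8)*(6*(4 + 4))) = -17 + 468*(11 + (-11*⅛)*(6*8)) = -17 + 468*(11 - 11/8*48) = -17 + 468*(11 - 66) = -17 + 468*(-55) = -17 - 25740 = -25757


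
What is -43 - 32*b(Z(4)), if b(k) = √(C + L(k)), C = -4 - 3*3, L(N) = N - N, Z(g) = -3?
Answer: -43 - 32*I*√13 ≈ -43.0 - 115.38*I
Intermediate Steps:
L(N) = 0
C = -13 (C = -4 - 9 = -13)
b(k) = I*√13 (b(k) = √(-13 + 0) = √(-13) = I*√13)
-43 - 32*b(Z(4)) = -43 - 32*I*√13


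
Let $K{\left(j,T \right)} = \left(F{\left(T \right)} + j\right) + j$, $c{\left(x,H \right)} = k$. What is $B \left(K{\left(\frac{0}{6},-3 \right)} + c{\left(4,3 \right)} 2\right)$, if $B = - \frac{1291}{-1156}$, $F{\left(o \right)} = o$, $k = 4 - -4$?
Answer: $\frac{16783}{1156} \approx 14.518$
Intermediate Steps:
$k = 8$ ($k = 4 + 4 = 8$)
$c{\left(x,H \right)} = 8$
$K{\left(j,T \right)} = T + 2 j$ ($K{\left(j,T \right)} = \left(T + j\right) + j = T + 2 j$)
$B = \frac{1291}{1156}$ ($B = \left(-1291\right) \left(- \frac{1}{1156}\right) = \frac{1291}{1156} \approx 1.1168$)
$B \left(K{\left(\frac{0}{6},-3 \right)} + c{\left(4,3 \right)} 2\right) = \frac{1291 \left(\left(-3 + 2 \cdot \frac{0}{6}\right) + 8 \cdot 2\right)}{1156} = \frac{1291 \left(\left(-3 + 2 \cdot 0 \cdot \frac{1}{6}\right) + 16\right)}{1156} = \frac{1291 \left(\left(-3 + 2 \cdot 0\right) + 16\right)}{1156} = \frac{1291 \left(\left(-3 + 0\right) + 16\right)}{1156} = \frac{1291 \left(-3 + 16\right)}{1156} = \frac{1291}{1156} \cdot 13 = \frac{16783}{1156}$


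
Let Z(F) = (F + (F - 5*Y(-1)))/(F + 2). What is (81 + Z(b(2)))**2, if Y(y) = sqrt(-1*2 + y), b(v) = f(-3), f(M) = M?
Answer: 7494 + 870*I*sqrt(3) ≈ 7494.0 + 1506.9*I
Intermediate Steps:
b(v) = -3
Y(y) = sqrt(-2 + y)
Z(F) = (2*F - 5*I*sqrt(3))/(2 + F) (Z(F) = (F + (F - 5*sqrt(-2 - 1)))/(F + 2) = (F + (F - 5*I*sqrt(3)))/(2 + F) = (2*F - 5*I*sqrt(3))/(2 + F))
(81 + Z(b(2)))**2 = (81 + (2*(-3) - 5*I*sqrt(3))/(2 - 3))**2 = (81 + (-6 - 5*I*sqrt(3))/(-1))**2 = (81 - (-6 - 5*I*sqrt(3)))**2 = (81 + (6 + 5*I*sqrt(3)))**2 = (87 + 5*I*sqrt(3))**2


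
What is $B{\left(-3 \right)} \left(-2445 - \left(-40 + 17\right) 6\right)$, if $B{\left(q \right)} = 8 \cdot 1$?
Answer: $-18456$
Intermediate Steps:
$B{\left(q \right)} = 8$
$B{\left(-3 \right)} \left(-2445 - \left(-40 + 17\right) 6\right) = 8 \left(-2445 - \left(-40 + 17\right) 6\right) = 8 \left(-2445 - \left(-23\right) 6\right) = 8 \left(-2445 - -138\right) = 8 \left(-2445 + 138\right) = 8 \left(-2307\right) = -18456$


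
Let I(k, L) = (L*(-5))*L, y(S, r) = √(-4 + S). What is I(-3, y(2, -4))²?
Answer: 100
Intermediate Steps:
I(k, L) = -5*L² (I(k, L) = (-5*L)*L = -5*L²)
I(-3, y(2, -4))² = (-5*(√(-4 + 2))²)² = (-5*(√(-2))²)² = (-5*(I*√2)²)² = (-5*(-2))² = 10² = 100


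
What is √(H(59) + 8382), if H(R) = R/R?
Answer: √8383 ≈ 91.559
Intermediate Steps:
H(R) = 1
√(H(59) + 8382) = √(1 + 8382) = √8383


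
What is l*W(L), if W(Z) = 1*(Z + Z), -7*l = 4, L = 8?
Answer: -64/7 ≈ -9.1429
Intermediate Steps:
l = -4/7 (l = -⅐*4 = -4/7 ≈ -0.57143)
W(Z) = 2*Z (W(Z) = 1*(2*Z) = 2*Z)
l*W(L) = -8*8/7 = -4/7*16 = -64/7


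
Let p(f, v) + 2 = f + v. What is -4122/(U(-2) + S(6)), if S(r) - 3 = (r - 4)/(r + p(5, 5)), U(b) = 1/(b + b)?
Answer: -12824/9 ≈ -1424.9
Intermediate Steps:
p(f, v) = -2 + f + v (p(f, v) = -2 + (f + v) = -2 + f + v)
U(b) = 1/(2*b)
S(r) = 3 + (-4 + r)/(8 + r) (S(r) = 3 + (r - 4)/(r + (-2 + 5 + 5)) = 3 + (-4 + r)/(r + 8) = 3 + (-4 + r)/(8 + r))
-4122/(U(-2) + S(6)) = -4122/((1/2)/(-2) + 4*(5 + 6)/(8 + 6)) = -4122/((1/2)*(-1/2) + 4*11/14) = -4122/(-1/4 + 4*(1/14)*11) = -4122/(-1/4 + 22/7) = -4122/81/28 = -4122*28/81 = -12824/9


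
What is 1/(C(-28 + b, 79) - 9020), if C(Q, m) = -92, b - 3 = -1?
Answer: -1/9112 ≈ -0.00010975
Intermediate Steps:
b = 2 (b = 3 - 1 = 2)
1/(C(-28 + b, 79) - 9020) = 1/(-92 - 9020) = 1/(-9112) = -1/9112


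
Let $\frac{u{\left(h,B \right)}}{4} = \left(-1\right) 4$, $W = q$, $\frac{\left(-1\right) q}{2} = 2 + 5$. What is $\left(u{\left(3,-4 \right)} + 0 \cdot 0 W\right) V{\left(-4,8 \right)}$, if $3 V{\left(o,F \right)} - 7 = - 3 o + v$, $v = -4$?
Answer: $-80$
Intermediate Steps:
$q = -14$ ($q = - 2 \left(2 + 5\right) = \left(-2\right) 7 = -14$)
$W = -14$
$u{\left(h,B \right)} = -16$ ($u{\left(h,B \right)} = 4 \left(\left(-1\right) 4\right) = 4 \left(-4\right) = -16$)
$V{\left(o,F \right)} = 1 - o$ ($V{\left(o,F \right)} = \frac{7}{3} + \frac{- 3 o - 4}{3} = \frac{7}{3} + \frac{-4 - 3 o}{3} = \frac{7}{3} - \left(\frac{4}{3} + o\right) = 1 - o$)
$\left(u{\left(3,-4 \right)} + 0 \cdot 0 W\right) V{\left(-4,8 \right)} = \left(-16 + 0 \cdot 0 \left(-14\right)\right) \left(1 - -4\right) = \left(-16 + 0 \left(-14\right)\right) \left(1 + 4\right) = \left(-16 + 0\right) 5 = \left(-16\right) 5 = -80$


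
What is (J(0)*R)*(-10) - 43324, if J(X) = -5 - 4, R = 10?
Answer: -42424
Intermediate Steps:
J(X) = -9
(J(0)*R)*(-10) - 43324 = -9*10*(-10) - 43324 = -90*(-10) - 43324 = 900 - 43324 = -42424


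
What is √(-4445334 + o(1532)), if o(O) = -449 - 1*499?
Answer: I*√4446282 ≈ 2108.6*I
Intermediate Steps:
o(O) = -948 (o(O) = -449 - 499 = -948)
√(-4445334 + o(1532)) = √(-4445334 - 948) = √(-4446282) = I*√4446282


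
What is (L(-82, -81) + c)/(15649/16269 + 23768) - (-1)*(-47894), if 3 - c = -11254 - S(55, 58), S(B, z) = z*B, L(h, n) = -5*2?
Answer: -18520242784901/386697241 ≈ -47893.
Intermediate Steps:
L(h, n) = -10
S(B, z) = B*z
c = 14447 (c = 3 - (-11254 - 55*58) = 3 - (-11254 - 1*3190) = 3 - (-11254 - 3190) = 3 - 1*(-14444) = 3 + 14444 = 14447)
(L(-82, -81) + c)/(15649/16269 + 23768) - (-1)*(-47894) = (-10 + 14447)/(15649/16269 + 23768) - (-1)*(-47894) = 14437/(15649*(1/16269) + 23768) - 1*47894 = 14437/(15649/16269 + 23768) - 47894 = 14437/(386697241/16269) - 47894 = 14437*(16269/386697241) - 47894 = 234875553/386697241 - 47894 = -18520242784901/386697241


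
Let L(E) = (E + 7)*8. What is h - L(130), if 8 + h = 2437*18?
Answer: 42762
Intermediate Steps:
L(E) = 56 + 8*E (L(E) = (7 + E)*8 = 56 + 8*E)
h = 43858 (h = -8 + 2437*18 = -8 + 43866 = 43858)
h - L(130) = 43858 - (56 + 8*130) = 43858 - (56 + 1040) = 43858 - 1*1096 = 43858 - 1096 = 42762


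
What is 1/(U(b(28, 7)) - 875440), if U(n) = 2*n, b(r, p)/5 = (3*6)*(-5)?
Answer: -1/876340 ≈ -1.1411e-6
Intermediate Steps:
b(r, p) = -450 (b(r, p) = 5*((3*6)*(-5)) = 5*(18*(-5)) = 5*(-90) = -450)
1/(U(b(28, 7)) - 875440) = 1/(2*(-450) - 875440) = 1/(-900 - 875440) = 1/(-876340) = -1/876340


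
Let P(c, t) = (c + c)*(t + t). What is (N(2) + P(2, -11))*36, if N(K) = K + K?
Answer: -3024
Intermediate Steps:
N(K) = 2*K
P(c, t) = 4*c*t (P(c, t) = (2*c)*(2*t) = 4*c*t)
(N(2) + P(2, -11))*36 = (2*2 + 4*2*(-11))*36 = (4 - 88)*36 = -84*36 = -3024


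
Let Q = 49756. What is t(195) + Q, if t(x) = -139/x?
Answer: 9702281/195 ≈ 49755.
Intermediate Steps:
t(195) + Q = -139/195 + 49756 = 9702281/195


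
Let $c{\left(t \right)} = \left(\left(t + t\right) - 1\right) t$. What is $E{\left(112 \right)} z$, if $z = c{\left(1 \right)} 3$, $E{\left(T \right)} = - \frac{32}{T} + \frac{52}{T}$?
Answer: $\frac{15}{28} \approx 0.53571$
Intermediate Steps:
$c{\left(t \right)} = t \left(-1 + 2 t\right)$ ($c{\left(t \right)} = \left(2 t - 1\right) t = \left(-1 + 2 t\right) t = t \left(-1 + 2 t\right)$)
$E{\left(T \right)} = \frac{20}{T}$
$z = 3$ ($z = 1 \left(-1 + 2 \cdot 1\right) 3 = 1 \left(-1 + 2\right) 3 = 1 \cdot 1 \cdot 3 = 1 \cdot 3 = 3$)
$E{\left(112 \right)} z = \frac{20}{112} \cdot 3 = 20 \cdot \frac{1}{112} \cdot 3 = \frac{5}{28} \cdot 3 = \frac{15}{28}$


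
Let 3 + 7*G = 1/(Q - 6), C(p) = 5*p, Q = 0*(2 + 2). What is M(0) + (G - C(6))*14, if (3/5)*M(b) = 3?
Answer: -1264/3 ≈ -421.33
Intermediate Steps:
M(b) = 5 (M(b) = (5/3)*3 = 5)
Q = 0 (Q = 0*4 = 0)
G = -19/42 (G = -3/7 + 1/(7*(0 - 6)) = -3/7 + (⅐)/(-6) = -3/7 + (⅐)*(-⅙) = -3/7 - 1/42 = -19/42 ≈ -0.45238)
M(0) + (G - C(6))*14 = 5 + (-19/42 - 5*6)*14 = 5 + (-19/42 - 1*30)*14 = 5 + (-19/42 - 30)*14 = 5 - 1279/42*14 = 5 - 1279/3 = -1264/3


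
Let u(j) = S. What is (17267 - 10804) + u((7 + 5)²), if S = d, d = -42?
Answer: 6421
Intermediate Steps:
S = -42
u(j) = -42
(17267 - 10804) + u((7 + 5)²) = (17267 - 10804) - 42 = 6463 - 42 = 6421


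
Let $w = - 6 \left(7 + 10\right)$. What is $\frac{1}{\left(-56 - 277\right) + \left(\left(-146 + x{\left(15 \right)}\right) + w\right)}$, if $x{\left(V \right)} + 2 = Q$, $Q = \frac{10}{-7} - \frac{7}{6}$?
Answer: $- \frac{42}{24595} \approx -0.0017077$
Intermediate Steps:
$Q = - \frac{109}{42}$ ($Q = 10 \left(- \frac{1}{7}\right) - \frac{7}{6} = - \frac{10}{7} - \frac{7}{6} = - \frac{109}{42} \approx -2.5952$)
$x{\left(V \right)} = - \frac{193}{42}$ ($x{\left(V \right)} = -2 - \frac{109}{42} = - \frac{193}{42}$)
$w = -102$ ($w = \left(-6\right) 17 = -102$)
$\frac{1}{\left(-56 - 277\right) + \left(\left(-146 + x{\left(15 \right)}\right) + w\right)} = \frac{1}{\left(-56 - 277\right) - \frac{10609}{42}} = \frac{1}{-333 - \frac{10609}{42}} = \frac{1}{- \frac{24595}{42}} = - \frac{42}{24595}$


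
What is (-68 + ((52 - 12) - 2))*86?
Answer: -2580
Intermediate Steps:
(-68 + ((52 - 12) - 2))*86 = (-68 + (40 - 2))*86 = (-68 + 38)*86 = -30*86 = -2580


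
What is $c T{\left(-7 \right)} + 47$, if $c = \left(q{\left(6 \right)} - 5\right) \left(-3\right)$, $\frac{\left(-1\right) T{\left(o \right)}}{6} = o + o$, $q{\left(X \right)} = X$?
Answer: $-205$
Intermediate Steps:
$T{\left(o \right)} = - 12 o$ ($T{\left(o \right)} = - 6 \left(o + o\right) = - 6 \cdot 2 o = - 12 o$)
$c = -3$ ($c = \left(6 - 5\right) \left(-3\right) = 1 \left(-3\right) = -3$)
$c T{\left(-7 \right)} + 47 = - 3 \left(\left(-12\right) \left(-7\right)\right) + 47 = \left(-3\right) 84 + 47 = -252 + 47 = -205$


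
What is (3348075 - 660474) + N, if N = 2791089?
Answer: 5478690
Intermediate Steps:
(3348075 - 660474) + N = (3348075 - 660474) + 2791089 = 2687601 + 2791089 = 5478690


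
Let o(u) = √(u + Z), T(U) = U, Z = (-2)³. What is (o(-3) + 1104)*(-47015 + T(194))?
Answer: -51690384 - 46821*I*√11 ≈ -5.169e+7 - 1.5529e+5*I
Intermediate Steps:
Z = -8
o(u) = √(-8 + u) (o(u) = √(u - 8) = √(-8 + u))
(o(-3) + 1104)*(-47015 + T(194)) = (√(-8 - 3) + 1104)*(-47015 + 194) = (√(-11) + 1104)*(-46821) = (I*√11 + 1104)*(-46821) = (1104 + I*√11)*(-46821) = -51690384 - 46821*I*√11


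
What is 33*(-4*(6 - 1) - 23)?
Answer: -1419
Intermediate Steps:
33*(-4*(6 - 1) - 23) = 33*(-4*5 - 23) = 33*(-20 - 23) = 33*(-43) = -1419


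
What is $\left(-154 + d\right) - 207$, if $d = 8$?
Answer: $-353$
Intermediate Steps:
$\left(-154 + d\right) - 207 = \left(-154 + 8\right) - 207 = -146 - 207 = -353$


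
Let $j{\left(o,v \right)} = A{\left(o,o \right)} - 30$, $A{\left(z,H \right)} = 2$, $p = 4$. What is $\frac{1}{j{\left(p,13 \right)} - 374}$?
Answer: $- \frac{1}{402} \approx -0.0024876$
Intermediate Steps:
$j{\left(o,v \right)} = -28$ ($j{\left(o,v \right)} = 2 - 30 = -28$)
$\frac{1}{j{\left(p,13 \right)} - 374} = \frac{1}{-28 - 374} = \frac{1}{-402} = - \frac{1}{402}$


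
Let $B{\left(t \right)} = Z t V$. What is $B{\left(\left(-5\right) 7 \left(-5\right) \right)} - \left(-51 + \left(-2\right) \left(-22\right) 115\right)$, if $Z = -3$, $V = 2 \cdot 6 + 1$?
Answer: $-11834$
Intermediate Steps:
$V = 13$ ($V = 12 + 1 = 13$)
$B{\left(t \right)} = - 39 t$ ($B{\left(t \right)} = - 3 t 13 = - 39 t$)
$B{\left(\left(-5\right) 7 \left(-5\right) \right)} - \left(-51 + \left(-2\right) \left(-22\right) 115\right) = - 39 \left(-5\right) 7 \left(-5\right) - \left(-51 + \left(-2\right) \left(-22\right) 115\right) = - 39 \left(\left(-35\right) \left(-5\right)\right) - \left(-51 + 44 \cdot 115\right) = \left(-39\right) 175 - \left(-51 + 5060\right) = -6825 - 5009 = -11834$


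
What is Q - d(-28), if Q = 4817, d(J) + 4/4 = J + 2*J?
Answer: 4902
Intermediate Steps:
d(J) = -1 + 3*J (d(J) = -1 + (J + 2*J) = -1 + 3*J)
Q - d(-28) = 4817 - (-1 + 3*(-28)) = 4817 - (-1 - 84) = 4817 - 1*(-85) = 4817 + 85 = 4902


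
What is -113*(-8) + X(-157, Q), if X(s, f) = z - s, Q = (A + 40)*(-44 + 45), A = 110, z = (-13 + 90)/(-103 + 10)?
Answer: 98596/93 ≈ 1060.2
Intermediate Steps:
z = -77/93 (z = 77/(-93) = 77*(-1/93) = -77/93 ≈ -0.82796)
Q = 150 (Q = (110 + 40)*(-44 + 45) = 150*1 = 150)
X(s, f) = -77/93 - s
-113*(-8) + X(-157, Q) = -113*(-8) + (-77/93 - 1*(-157)) = 904 + (-77/93 + 157) = 904 + 14524/93 = 98596/93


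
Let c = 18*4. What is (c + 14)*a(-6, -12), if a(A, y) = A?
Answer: -516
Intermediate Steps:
c = 72
(c + 14)*a(-6, -12) = (72 + 14)*(-6) = 86*(-6) = -516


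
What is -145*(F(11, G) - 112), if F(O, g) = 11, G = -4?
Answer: 14645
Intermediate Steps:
-145*(F(11, G) - 112) = -145*(11 - 112) = -145*(-101) = 14645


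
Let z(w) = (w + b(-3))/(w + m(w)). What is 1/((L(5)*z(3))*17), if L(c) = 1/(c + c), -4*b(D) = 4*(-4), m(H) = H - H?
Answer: 30/119 ≈ 0.25210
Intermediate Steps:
m(H) = 0
b(D) = 4 (b(D) = -(-4) = -¼*(-16) = 4)
L(c) = 1/(2*c)
z(w) = (4 + w)/w (z(w) = (w + 4)/(w + 0) = (4 + w)/w)
1/((L(5)*z(3))*17) = 1/((((½)/5)*((4 + 3)/3))*17) = 1/((((½)*(⅕))*((⅓)*7))*17) = 1/(((⅒)*(7/3))*17) = 1/((7/30)*17) = 1/(119/30) = 30/119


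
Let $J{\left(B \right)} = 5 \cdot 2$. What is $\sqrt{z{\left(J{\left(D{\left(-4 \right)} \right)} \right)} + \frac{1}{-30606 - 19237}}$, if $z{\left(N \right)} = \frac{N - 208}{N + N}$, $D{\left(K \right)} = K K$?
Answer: $\frac{i \sqrt{2459486386810}}{498430} \approx 3.1464 i$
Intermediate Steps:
$D{\left(K \right)} = K^{2}$
$J{\left(B \right)} = 10$
$z{\left(N \right)} = \frac{-208 + N}{2 N}$
$\sqrt{z{\left(J{\left(D{\left(-4 \right)} \right)} \right)} + \frac{1}{-30606 - 19237}} = \sqrt{\frac{-208 + 10}{2 \cdot 10} + \frac{1}{-30606 - 19237}} = \sqrt{\frac{1}{2} \cdot \frac{1}{10} \left(-198\right) + \frac{1}{-49843}} = \sqrt{- \frac{99}{10} - \frac{1}{49843}} = \sqrt{- \frac{4934467}{498430}} = \frac{i \sqrt{2459486386810}}{498430}$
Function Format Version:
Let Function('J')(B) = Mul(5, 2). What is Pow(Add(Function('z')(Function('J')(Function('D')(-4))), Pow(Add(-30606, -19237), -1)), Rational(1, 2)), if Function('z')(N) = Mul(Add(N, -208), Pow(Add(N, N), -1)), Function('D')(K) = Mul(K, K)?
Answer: Mul(Rational(1, 498430), I, Pow(2459486386810, Rational(1, 2))) ≈ Mul(3.1464, I)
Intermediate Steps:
Function('D')(K) = Pow(K, 2)
Function('J')(B) = 10
Function('z')(N) = Mul(Rational(1, 2), Pow(N, -1), Add(-208, N)) (Function('z')(N) = Mul(Add(-208, N), Pow(Mul(2, N), -1)) = Mul(Add(-208, N), Mul(Rational(1, 2), Pow(N, -1))) = Mul(Rational(1, 2), Pow(N, -1), Add(-208, N)))
Pow(Add(Function('z')(Function('J')(Function('D')(-4))), Pow(Add(-30606, -19237), -1)), Rational(1, 2)) = Pow(Add(Mul(Rational(1, 2), Pow(10, -1), Add(-208, 10)), Pow(Add(-30606, -19237), -1)), Rational(1, 2)) = Pow(Add(Mul(Rational(1, 2), Rational(1, 10), -198), Pow(-49843, -1)), Rational(1, 2)) = Pow(Add(Rational(-99, 10), Rational(-1, 49843)), Rational(1, 2)) = Pow(Rational(-4934467, 498430), Rational(1, 2)) = Mul(Rational(1, 498430), I, Pow(2459486386810, Rational(1, 2)))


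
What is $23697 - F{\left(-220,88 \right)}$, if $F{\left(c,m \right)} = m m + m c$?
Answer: $35313$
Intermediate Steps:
$F{\left(c,m \right)} = m^{2} + c m$
$23697 - F{\left(-220,88 \right)} = 23697 - 88 \left(-220 + 88\right) = 23697 - 88 \left(-132\right) = 23697 - -11616 = 23697 + 11616 = 35313$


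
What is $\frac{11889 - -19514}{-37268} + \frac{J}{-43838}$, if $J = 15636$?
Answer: $- \frac{979683581}{816877292} \approx -1.1993$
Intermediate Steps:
$\frac{11889 - -19514}{-37268} + \frac{J}{-43838} = \frac{11889 - -19514}{-37268} + \frac{15636}{-43838} = \left(11889 + 19514\right) \left(- \frac{1}{37268}\right) + 15636 \left(- \frac{1}{43838}\right) = 31403 \left(- \frac{1}{37268}\right) - \frac{7818}{21919} = - \frac{31403}{37268} - \frac{7818}{21919} = - \frac{979683581}{816877292}$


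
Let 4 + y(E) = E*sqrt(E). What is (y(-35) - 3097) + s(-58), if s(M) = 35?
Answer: -3066 - 35*I*sqrt(35) ≈ -3066.0 - 207.06*I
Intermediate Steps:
y(E) = -4 + E**(3/2) (y(E) = -4 + E*sqrt(E) = -4 + E**(3/2))
(y(-35) - 3097) + s(-58) = ((-4 + (-35)**(3/2)) - 3097) + 35 = ((-4 - 35*I*sqrt(35)) - 3097) + 35 = (-3101 - 35*I*sqrt(35)) + 35 = -3066 - 35*I*sqrt(35)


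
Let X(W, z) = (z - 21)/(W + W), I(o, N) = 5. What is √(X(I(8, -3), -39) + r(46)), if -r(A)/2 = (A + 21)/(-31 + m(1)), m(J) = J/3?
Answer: 5*I*√138/46 ≈ 1.2769*I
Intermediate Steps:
m(J) = J/3 (m(J) = J*(⅓) = J/3)
X(W, z) = (-21 + z)/(2*W) (X(W, z) = (-21 + z)/((2*W)) = (-21 + z)*(1/(2*W)) = (-21 + z)/(2*W))
r(A) = 63/46 + 3*A/46 (r(A) = -2*(A + 21)/(-31 + (⅓)*1) = -2*(21 + A)/(-31 + ⅓) = -2*(21 + A)/(-92/3) = -2*(21 + A)*(-3)/92 = -2*(-63/92 - 3*A/92) = 63/46 + 3*A/46)
√(X(I(8, -3), -39) + r(46)) = √((½)*(-21 - 39)/5 + (63/46 + (3/46)*46)) = √((½)*(⅕)*(-60) + (63/46 + 3)) = √(-6 + 201/46) = √(-75/46) = 5*I*√138/46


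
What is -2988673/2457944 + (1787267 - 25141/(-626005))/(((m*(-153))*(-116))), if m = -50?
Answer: -183762482299896431/56892886516797000 ≈ -3.2300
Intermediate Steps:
-2988673/2457944 + (1787267 - 25141/(-626005))/(((m*(-153))*(-116))) = -2988673/2457944 + (1787267 - 25141/(-626005))/((-50*(-153)*(-116))) = -2988673*1/2457944 + (1787267 - 25141*(-1/626005))/((7650*(-116))) = -2988673/2457944 + (1787267 + 25141/626005)/(-887400) = -2988673/2457944 + (1118838103476/626005)*(-1/887400) = -2988673/2457944 - 93236508623/46293069750 = -183762482299896431/56892886516797000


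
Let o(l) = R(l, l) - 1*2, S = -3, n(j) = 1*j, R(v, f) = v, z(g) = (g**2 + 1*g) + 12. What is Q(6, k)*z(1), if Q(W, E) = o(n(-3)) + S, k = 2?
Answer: -112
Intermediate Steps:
z(g) = 12 + g + g**2 (z(g) = (g**2 + g) + 12 = (g + g**2) + 12 = 12 + g + g**2)
n(j) = j
o(l) = -2 + l (o(l) = l - 1*2 = l - 2 = -2 + l)
Q(W, E) = -8 (Q(W, E) = (-2 - 3) - 3 = -5 - 3 = -8)
Q(6, k)*z(1) = -8*(12 + 1 + 1**2) = -8*(12 + 1 + 1) = -8*14 = -112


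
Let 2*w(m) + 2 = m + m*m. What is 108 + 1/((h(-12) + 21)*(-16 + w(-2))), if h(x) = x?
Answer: 15551/144 ≈ 107.99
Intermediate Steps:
w(m) = -1 + m/2 + m**2/2 (w(m) = -1 + (m + m*m)/2 = -1 + (m + m**2)/2 = -1 + (m/2 + m**2/2) = -1 + m/2 + m**2/2)
108 + 1/((h(-12) + 21)*(-16 + w(-2))) = 108 + 1/((-12 + 21)*(-16 + (-1 + (1/2)*(-2) + (1/2)*(-2)**2))) = 108 + 1/(9*(-16 + (-1 - 1 + (1/2)*4))) = 108 + 1/(9*(-16 + (-1 - 1 + 2))) = 108 + 1/(9*(-16 + 0)) = 108 + (1/9)/(-16) = 108 + (1/9)*(-1/16) = 108 - 1/144 = 15551/144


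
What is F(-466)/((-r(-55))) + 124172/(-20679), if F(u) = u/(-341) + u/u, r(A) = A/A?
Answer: -59030605/7051539 ≈ -8.3713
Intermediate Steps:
r(A) = 1
F(u) = 1 - u/341 (F(u) = u*(-1/341) + 1 = -u/341 + 1 = 1 - u/341)
F(-466)/((-r(-55))) + 124172/(-20679) = (1 - 1/341*(-466))/((-1*1)) + 124172/(-20679) = (1 + 466/341)/(-1) + 124172*(-1/20679) = (807/341)*(-1) - 124172/20679 = -807/341 - 124172/20679 = -59030605/7051539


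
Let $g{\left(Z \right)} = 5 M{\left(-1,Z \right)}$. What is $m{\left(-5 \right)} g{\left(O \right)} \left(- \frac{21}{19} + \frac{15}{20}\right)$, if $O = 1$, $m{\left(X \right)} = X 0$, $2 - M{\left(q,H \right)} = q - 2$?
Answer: $0$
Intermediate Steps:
$M{\left(q,H \right)} = 4 - q$ ($M{\left(q,H \right)} = 2 - \left(q - 2\right) = 2 - \left(-2 + q\right) = 4 - q$)
$m{\left(X \right)} = 0$
$g{\left(Z \right)} = 25$ ($g{\left(Z \right)} = 5 \left(4 - -1\right) = 5 \left(4 + 1\right) = 5 \cdot 5 = 25$)
$m{\left(-5 \right)} g{\left(O \right)} \left(- \frac{21}{19} + \frac{15}{20}\right) = 0 \cdot 25 \left(- \frac{21}{19} + \frac{15}{20}\right) = 0 \left(\left(-21\right) \frac{1}{19} + 15 \cdot \frac{1}{20}\right) = 0 \left(- \frac{21}{19} + \frac{3}{4}\right) = 0 \left(- \frac{27}{76}\right) = 0$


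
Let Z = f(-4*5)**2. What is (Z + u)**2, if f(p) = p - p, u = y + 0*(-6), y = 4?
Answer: 16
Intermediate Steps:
u = 4 (u = 4 + 0*(-6) = 4 + 0 = 4)
f(p) = 0
Z = 0 (Z = 0**2 = 0)
(Z + u)**2 = (0 + 4)**2 = 4**2 = 16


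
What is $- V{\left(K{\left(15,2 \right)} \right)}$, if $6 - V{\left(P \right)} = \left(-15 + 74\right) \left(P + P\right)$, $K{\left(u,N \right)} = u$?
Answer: $1764$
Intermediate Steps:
$V{\left(P \right)} = 6 - 118 P$ ($V{\left(P \right)} = 6 - \left(-15 + 74\right) \left(P + P\right) = 6 - 59 \cdot 2 P = 6 - 118 P$)
$- V{\left(K{\left(15,2 \right)} \right)} = - (6 - 1770) = \left(-1\right) \left(-1764\right) = 1764$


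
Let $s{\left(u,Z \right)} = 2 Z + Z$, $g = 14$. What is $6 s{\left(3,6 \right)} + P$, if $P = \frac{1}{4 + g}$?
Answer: $\frac{1945}{18} \approx 108.06$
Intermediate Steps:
$P = \frac{1}{18}$ ($P = \frac{1}{4 + 14} = \frac{1}{18} \approx 0.055556$)
$s{\left(u,Z \right)} = 3 Z$
$6 s{\left(3,6 \right)} + P = 6 \cdot 3 \cdot 6 + \frac{1}{18} = 6 \cdot 18 + \frac{1}{18} = 108 + \frac{1}{18} = \frac{1945}{18}$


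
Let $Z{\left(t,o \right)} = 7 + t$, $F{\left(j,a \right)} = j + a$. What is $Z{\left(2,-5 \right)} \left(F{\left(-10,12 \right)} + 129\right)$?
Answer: $1179$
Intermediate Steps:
$F{\left(j,a \right)} = a + j$
$Z{\left(2,-5 \right)} \left(F{\left(-10,12 \right)} + 129\right) = \left(7 + 2\right) \left(\left(12 - 10\right) + 129\right) = 9 \left(2 + 129\right) = 9 \cdot 131 = 1179$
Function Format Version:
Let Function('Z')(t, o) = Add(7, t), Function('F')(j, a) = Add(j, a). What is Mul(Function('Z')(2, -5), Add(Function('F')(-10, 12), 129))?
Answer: 1179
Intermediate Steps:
Function('F')(j, a) = Add(a, j)
Mul(Function('Z')(2, -5), Add(Function('F')(-10, 12), 129)) = Mul(Add(7, 2), Add(Add(12, -10), 129)) = Mul(9, Add(2, 129)) = Mul(9, 131) = 1179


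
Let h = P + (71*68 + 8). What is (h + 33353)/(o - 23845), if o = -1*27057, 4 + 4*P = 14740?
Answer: -41873/50902 ≈ -0.82262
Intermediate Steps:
P = 3684 (P = -1 + (1/4)*14740 = -1 + 3685 = 3684)
h = 8520 (h = 3684 + (71*68 + 8) = 3684 + (4828 + 8) = 3684 + 4836 = 8520)
o = -27057
(h + 33353)/(o - 23845) = (8520 + 33353)/(-27057 - 23845) = 41873/(-50902) = 41873*(-1/50902) = -41873/50902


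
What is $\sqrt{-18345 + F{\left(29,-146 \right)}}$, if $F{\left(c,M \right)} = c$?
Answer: $2 i \sqrt{4579} \approx 135.34 i$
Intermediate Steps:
$\sqrt{-18345 + F{\left(29,-146 \right)}} = \sqrt{-18345 + 29} = \sqrt{-18316} = 2 i \sqrt{4579}$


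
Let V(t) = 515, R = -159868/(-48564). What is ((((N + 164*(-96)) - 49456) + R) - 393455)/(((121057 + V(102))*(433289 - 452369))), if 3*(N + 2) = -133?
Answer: 5569052921/28162187840160 ≈ 0.00019775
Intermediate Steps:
R = 39967/12141 (R = -159868*(-1/48564) = 39967/12141 ≈ 3.2919)
N = -139/3 (N = -2 + (⅓)*(-133) = -2 - 133/3 = -139/3 ≈ -46.333)
((((N + 164*(-96)) - 49456) + R) - 393455)/(((121057 + V(102))*(433289 - 452369))) = ((((-139/3 + 164*(-96)) - 49456) + 39967/12141) - 393455)/(((121057 + 515)*(433289 - 452369))) = ((((-139/3 - 15744) - 49456) + 39967/12141) - 393455)/((121572*(-19080))) = (((-47371/3 - 49456) + 39967/12141) - 393455)/(-2319593760) = ((-195739/3 + 39967/12141) - 393455)*(-1/2319593760) = (-792115766/12141 - 393455)*(-1/2319593760) = -5569052921/12141*(-1/2319593760) = 5569052921/28162187840160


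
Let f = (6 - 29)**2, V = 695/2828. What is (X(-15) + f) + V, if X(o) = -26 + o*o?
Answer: 2059479/2828 ≈ 728.25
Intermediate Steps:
X(o) = -26 + o**2
V = 695/2828 (V = 695*(1/2828) = 695/2828 ≈ 0.24576)
f = 529 (f = (-23)**2 = 529)
(X(-15) + f) + V = ((-26 + (-15)**2) + 529) + 695/2828 = ((-26 + 225) + 529) + 695/2828 = (199 + 529) + 695/2828 = 728 + 695/2828 = 2059479/2828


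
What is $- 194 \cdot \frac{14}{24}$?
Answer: $- \frac{679}{6} \approx -113.17$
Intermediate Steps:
$- 194 \cdot \frac{14}{24} = - 194 \cdot 14 \cdot \frac{1}{24} = \left(-194\right) \frac{7}{12} = - \frac{679}{6}$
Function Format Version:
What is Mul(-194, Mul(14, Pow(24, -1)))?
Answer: Rational(-679, 6) ≈ -113.17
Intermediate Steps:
Mul(-194, Mul(14, Pow(24, -1))) = Mul(-194, Mul(14, Rational(1, 24))) = Mul(-194, Rational(7, 12)) = Rational(-679, 6)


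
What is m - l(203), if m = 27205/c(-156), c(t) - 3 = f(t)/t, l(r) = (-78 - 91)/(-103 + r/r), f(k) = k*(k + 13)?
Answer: -279857/1428 ≈ -195.98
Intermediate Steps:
f(k) = k*(13 + k)
l(r) = 169/102 (l(r) = -169/(-103 + 1) = -169/(-102) = -169*(-1/102) = 169/102)
c(t) = 16 + t (c(t) = 3 + (t*(13 + t))/t = 3 + (13 + t) = 16 + t)
m = -5441/28 (m = 27205/(16 - 156) = 27205/(-140) = 27205*(-1/140) = -5441/28 ≈ -194.32)
m - l(203) = -5441/28 - 1*169/102 = -5441/28 - 169/102 = -279857/1428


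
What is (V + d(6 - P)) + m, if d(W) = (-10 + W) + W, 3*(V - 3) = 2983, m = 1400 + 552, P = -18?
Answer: 8962/3 ≈ 2987.3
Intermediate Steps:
m = 1952
V = 2992/3 (V = 3 + (⅓)*2983 = 3 + 2983/3 = 2992/3 ≈ 997.33)
d(W) = -10 + 2*W
(V + d(6 - P)) + m = (2992/3 + (-10 + 2*(6 - 1*(-18)))) + 1952 = (2992/3 + (-10 + 2*(6 + 18))) + 1952 = (2992/3 + (-10 + 2*24)) + 1952 = (2992/3 + (-10 + 48)) + 1952 = (2992/3 + 38) + 1952 = 3106/3 + 1952 = 8962/3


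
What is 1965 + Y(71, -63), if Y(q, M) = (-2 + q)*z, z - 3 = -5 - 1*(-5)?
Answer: 2172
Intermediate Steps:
z = 3 (z = 3 + (-5 - 1*(-5)) = 3 + (-5 + 5) = 3 + 0 = 3)
Y(q, M) = -6 + 3*q (Y(q, M) = (-2 + q)*3 = -6 + 3*q)
1965 + Y(71, -63) = 1965 + (-6 + 3*71) = 1965 + (-6 + 213) = 1965 + 207 = 2172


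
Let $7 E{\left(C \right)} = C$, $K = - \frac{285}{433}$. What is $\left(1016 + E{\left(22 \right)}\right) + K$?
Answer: $\frac{3087027}{3031} \approx 1018.5$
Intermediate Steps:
$K = - \frac{285}{433}$ ($K = \left(-285\right) \frac{1}{433} = - \frac{285}{433} \approx -0.6582$)
$E{\left(C \right)} = \frac{C}{7}$
$\left(1016 + E{\left(22 \right)}\right) + K = \left(1016 + \frac{1}{7} \cdot 22\right) - \frac{285}{433} = \left(1016 + \frac{22}{7}\right) - \frac{285}{433} = \frac{7134}{7} - \frac{285}{433} = \frac{3087027}{3031}$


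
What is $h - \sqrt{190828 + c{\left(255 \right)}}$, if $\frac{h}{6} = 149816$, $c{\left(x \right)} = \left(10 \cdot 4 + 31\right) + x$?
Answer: $898896 - \sqrt{191154} \approx 8.9846 \cdot 10^{5}$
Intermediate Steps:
$c{\left(x \right)} = 71 + x$ ($c{\left(x \right)} = \left(40 + 31\right) + x = 71 + x$)
$h = 898896$ ($h = 6 \cdot 149816 = 898896$)
$h - \sqrt{190828 + c{\left(255 \right)}} = 898896 - \sqrt{190828 + \left(71 + 255\right)} = 898896 - \sqrt{190828 + 326} = 898896 - \sqrt{191154}$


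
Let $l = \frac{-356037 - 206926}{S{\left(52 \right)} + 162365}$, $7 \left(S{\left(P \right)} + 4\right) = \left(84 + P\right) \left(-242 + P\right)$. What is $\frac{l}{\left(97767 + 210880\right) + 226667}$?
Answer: $- \frac{3940741}{594566300718} \approx -6.6279 \cdot 10^{-6}$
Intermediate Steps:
$S{\left(P \right)} = -4 + \frac{\left(-242 + P\right) \left(84 + P\right)}{7}$ ($S{\left(P \right)} = -4 + \frac{\left(84 + P\right) \left(-242 + P\right)}{7} = -4 + \frac{\left(-242 + P\right) \left(84 + P\right)}{7}$)
$l = - \frac{3940741}{1110687}$ ($l = \frac{-356037 - 206926}{\left(-2908 - \frac{8216}{7} + \frac{52^{2}}{7}\right) + 162365} = - \frac{562963}{\left(-2908 - \frac{8216}{7} + \frac{1}{7} \cdot 2704\right) + 162365} = - \frac{562963}{\left(-2908 - \frac{8216}{7} + \frac{2704}{7}\right) + 162365} = - \frac{562963}{- \frac{25868}{7} + 162365} = - \frac{562963}{\frac{1110687}{7}} = \left(-562963\right) \frac{7}{1110687} = - \frac{3940741}{1110687} \approx -3.548$)
$\frac{l}{\left(97767 + 210880\right) + 226667} = - \frac{3940741}{1110687 \left(\left(97767 + 210880\right) + 226667\right)} = - \frac{3940741}{1110687 \left(308647 + 226667\right)} = - \frac{3940741}{1110687 \cdot 535314} = \left(- \frac{3940741}{1110687}\right) \frac{1}{535314} = - \frac{3940741}{594566300718}$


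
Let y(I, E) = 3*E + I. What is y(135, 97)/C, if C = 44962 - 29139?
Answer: 426/15823 ≈ 0.026923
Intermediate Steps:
C = 15823
y(I, E) = I + 3*E
y(135, 97)/C = (135 + 3*97)/15823 = (135 + 291)*(1/15823) = 426*(1/15823) = 426/15823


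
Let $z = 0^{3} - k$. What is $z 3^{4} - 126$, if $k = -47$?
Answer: $3681$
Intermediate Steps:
$z = 47$ ($z = 0^{3} - -47 = 0 + 47 = 47$)
$z 3^{4} - 126 = 47 \cdot 3^{4} - 126 = 47 \cdot 81 - 126 = 3807 - 126 = 3681$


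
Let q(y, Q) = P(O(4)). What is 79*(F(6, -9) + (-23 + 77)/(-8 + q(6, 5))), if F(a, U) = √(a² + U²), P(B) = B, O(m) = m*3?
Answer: 2133/2 + 237*√13 ≈ 1921.0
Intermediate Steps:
O(m) = 3*m
q(y, Q) = 12 (q(y, Q) = 3*4 = 12)
F(a, U) = √(U² + a²)
79*(F(6, -9) + (-23 + 77)/(-8 + q(6, 5))) = 79*(√((-9)² + 6²) + (-23 + 77)/(-8 + 12)) = 79*(√(81 + 36) + 54/4) = 79*(√117 + 54*(¼)) = 79*(3*√13 + 27/2) = 79*(27/2 + 3*√13) = 2133/2 + 237*√13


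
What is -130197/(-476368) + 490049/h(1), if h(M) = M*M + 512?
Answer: 12290023847/12861936 ≈ 955.53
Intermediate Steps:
h(M) = 512 + M**2 (h(M) = M**2 + 512 = 512 + M**2)
-130197/(-476368) + 490049/h(1) = -130197/(-476368) + 490049/(512 + 1**2) = -130197*(-1/476368) + 490049/(512 + 1) = 130197/476368 + 490049/513 = 12290023847/12861936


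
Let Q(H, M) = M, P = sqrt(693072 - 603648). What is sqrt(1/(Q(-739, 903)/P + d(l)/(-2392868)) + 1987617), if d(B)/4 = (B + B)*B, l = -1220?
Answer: sqrt(4899058805153124 - 357896909945589*sqrt(69))/sqrt(2464790400 - 180063317*sqrt(69)) ≈ 1409.8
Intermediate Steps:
P = 36*sqrt(69) (P = sqrt(89424) = 36*sqrt(69) ≈ 299.04)
d(B) = 8*B**2 (d(B) = 4*((B + B)*B) = 4*((2*B)*B) = 4*(2*B**2) = 8*B**2)
sqrt(1/(Q(-739, 903)/P + d(l)/(-2392868)) + 1987617) = sqrt(1/(903/((36*sqrt(69))) + (8*(-1220)**2)/(-2392868)) + 1987617) = sqrt(1/(903*(sqrt(69)/2484) + (8*1488400)*(-1/2392868)) + 1987617) = sqrt(1/(301*sqrt(69)/828 + 11907200*(-1/2392868)) + 1987617) = sqrt(1/(301*sqrt(69)/828 - 2976800/598217) + 1987617) = sqrt(1/(-2976800/598217 + 301*sqrt(69)/828) + 1987617) = sqrt(1987617 + 1/(-2976800/598217 + 301*sqrt(69)/828))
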